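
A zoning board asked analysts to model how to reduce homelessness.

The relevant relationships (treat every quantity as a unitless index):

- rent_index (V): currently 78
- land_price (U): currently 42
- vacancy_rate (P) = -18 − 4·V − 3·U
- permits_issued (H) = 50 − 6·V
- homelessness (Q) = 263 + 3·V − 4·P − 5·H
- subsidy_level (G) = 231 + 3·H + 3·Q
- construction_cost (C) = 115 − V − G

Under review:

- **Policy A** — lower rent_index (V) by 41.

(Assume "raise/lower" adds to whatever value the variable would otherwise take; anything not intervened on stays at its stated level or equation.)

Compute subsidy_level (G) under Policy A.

6921

Policy A (V − 41):
  V = 78 − 41 = 37
  U = 42
  P = -18 − 4·37 − 3·42 = -292
  H = 50 − 6·37 = -172
  Q = 263 + 3·37 − 4·(-292) − 5·(-172) = 2402
  G = 231 + 3·(-172) + 3·2402 = 6921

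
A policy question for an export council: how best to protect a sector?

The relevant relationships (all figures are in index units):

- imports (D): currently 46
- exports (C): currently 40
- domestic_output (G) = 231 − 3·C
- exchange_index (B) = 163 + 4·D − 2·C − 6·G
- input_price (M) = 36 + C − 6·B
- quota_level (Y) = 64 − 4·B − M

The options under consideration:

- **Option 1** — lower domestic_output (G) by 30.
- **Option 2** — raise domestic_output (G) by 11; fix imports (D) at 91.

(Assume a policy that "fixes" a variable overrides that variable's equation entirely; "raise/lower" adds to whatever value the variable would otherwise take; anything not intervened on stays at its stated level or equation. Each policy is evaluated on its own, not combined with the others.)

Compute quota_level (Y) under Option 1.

Option 1 (G − 30):
  D = 46
  C = 40
  G = 231 − 3·40 (−30 from intervention) = 81
  B = 163 + 4·46 − 2·40 − 6·81 = -219
  M = 36 + 40 − 6·(-219) = 1390
  Y = 64 − 4·(-219) − 1390 = -450

-450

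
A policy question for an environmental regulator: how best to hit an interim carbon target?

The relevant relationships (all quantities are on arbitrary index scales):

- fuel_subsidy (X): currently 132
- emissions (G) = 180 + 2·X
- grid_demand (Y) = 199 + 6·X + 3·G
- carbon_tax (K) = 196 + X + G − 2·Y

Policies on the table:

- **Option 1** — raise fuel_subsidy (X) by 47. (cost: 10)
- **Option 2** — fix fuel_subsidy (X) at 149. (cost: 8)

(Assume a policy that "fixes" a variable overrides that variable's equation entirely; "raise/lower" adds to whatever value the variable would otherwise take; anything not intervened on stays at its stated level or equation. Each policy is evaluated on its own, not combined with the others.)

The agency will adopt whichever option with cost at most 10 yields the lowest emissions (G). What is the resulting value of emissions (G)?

Option 1 (X + 47):
  X = 132 + 47 = 179
  G = 180 + 2·179 = 538
Option 2 (X := 149):
  X = 149
  G = 180 + 2·149 = 478
Comparing — Option 1: G=538, Option 2: G=478. Lowest is 478 (Option 2).

478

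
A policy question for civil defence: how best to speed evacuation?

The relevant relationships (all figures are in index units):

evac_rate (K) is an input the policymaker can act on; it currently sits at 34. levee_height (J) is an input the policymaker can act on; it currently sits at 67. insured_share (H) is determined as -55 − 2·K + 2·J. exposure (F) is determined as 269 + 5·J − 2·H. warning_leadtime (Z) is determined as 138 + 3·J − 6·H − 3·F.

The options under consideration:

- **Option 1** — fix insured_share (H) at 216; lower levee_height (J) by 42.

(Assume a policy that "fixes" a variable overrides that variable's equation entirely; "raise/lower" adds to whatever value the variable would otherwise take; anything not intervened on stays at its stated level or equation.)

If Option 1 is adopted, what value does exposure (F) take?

Option 1 (H := 216, J − 42):
  K = 34
  J = 67 − 42 = 25
  H = 216
  F = 269 + 5·25 − 2·216 = -38

-38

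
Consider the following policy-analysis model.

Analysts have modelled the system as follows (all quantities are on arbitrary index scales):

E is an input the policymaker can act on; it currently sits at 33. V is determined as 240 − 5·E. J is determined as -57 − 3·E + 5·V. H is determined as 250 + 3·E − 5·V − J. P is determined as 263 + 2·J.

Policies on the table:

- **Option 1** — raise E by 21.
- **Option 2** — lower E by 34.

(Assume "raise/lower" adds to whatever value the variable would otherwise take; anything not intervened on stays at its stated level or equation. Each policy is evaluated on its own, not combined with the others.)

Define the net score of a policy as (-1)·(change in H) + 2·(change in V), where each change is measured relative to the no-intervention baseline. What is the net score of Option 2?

Baseline:
  E = 33
  V = 240 − 5·33 = 75
  J = -57 − 3·33 + 5·75 = 219
  H = 250 + 3·33 − 5·75 − 219 = -245
Option 2 (E − 34):
  E = 33 − 34 = -1
  V = 240 − 5·(-1) = 245
  J = -57 − 3·(-1) + 5·245 = 1171
  H = 250 + 3·(-1) − 5·245 − 1171 = -2149
ΔH = -2149 − (-245) = -1904; ΔV = 245 − 75 = 170
Score = (-1)·(-1904) + 2·170 = 2244

2244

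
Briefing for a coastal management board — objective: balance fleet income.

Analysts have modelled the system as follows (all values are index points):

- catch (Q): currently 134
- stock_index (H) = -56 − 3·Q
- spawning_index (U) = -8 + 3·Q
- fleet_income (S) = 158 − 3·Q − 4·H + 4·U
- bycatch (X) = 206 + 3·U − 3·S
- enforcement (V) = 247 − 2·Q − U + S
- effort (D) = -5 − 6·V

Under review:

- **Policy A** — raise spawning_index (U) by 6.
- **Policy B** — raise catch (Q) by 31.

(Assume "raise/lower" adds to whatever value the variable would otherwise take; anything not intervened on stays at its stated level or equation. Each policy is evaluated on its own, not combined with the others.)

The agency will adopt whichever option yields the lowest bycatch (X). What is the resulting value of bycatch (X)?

-9778

Policy A (U + 6):
  Q = 134
  H = -56 − 3·134 = -458
  U = -8 + 3·134 (+6 from intervention) = 400
  S = 158 − 3·134 − 4·(-458) + 4·400 = 3188
  X = 206 + 3·400 − 3·3188 = -8158
Policy B (Q + 31):
  Q = 134 + 31 = 165
  H = -56 − 3·165 = -551
  U = -8 + 3·165 = 487
  S = 158 − 3·165 − 4·(-551) + 4·487 = 3815
  X = 206 + 3·487 − 3·3815 = -9778
Comparing — Policy A: X=-8158, Policy B: X=-9778. Lowest is -9778 (Policy B).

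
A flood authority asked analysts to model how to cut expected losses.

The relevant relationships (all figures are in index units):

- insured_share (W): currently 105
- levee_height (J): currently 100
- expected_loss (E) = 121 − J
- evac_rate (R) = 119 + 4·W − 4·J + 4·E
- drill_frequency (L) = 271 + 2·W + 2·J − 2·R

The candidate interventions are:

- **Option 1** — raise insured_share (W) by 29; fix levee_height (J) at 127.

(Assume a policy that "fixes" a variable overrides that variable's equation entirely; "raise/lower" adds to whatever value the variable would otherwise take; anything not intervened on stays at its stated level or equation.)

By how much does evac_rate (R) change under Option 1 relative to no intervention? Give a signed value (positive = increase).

-100

Baseline:
  W = 105
  J = 100
  E = 121 − 100 = 21
  R = 119 + 4·105 − 4·100 + 4·21 = 223
Option 1 (W + 29, J := 127):
  W = 105 + 29 = 134
  J = 127
  E = 121 − 127 = -6
  R = 119 + 4·134 − 4·127 + 4·(-6) = 123
Change in R: 123 − 223 = -100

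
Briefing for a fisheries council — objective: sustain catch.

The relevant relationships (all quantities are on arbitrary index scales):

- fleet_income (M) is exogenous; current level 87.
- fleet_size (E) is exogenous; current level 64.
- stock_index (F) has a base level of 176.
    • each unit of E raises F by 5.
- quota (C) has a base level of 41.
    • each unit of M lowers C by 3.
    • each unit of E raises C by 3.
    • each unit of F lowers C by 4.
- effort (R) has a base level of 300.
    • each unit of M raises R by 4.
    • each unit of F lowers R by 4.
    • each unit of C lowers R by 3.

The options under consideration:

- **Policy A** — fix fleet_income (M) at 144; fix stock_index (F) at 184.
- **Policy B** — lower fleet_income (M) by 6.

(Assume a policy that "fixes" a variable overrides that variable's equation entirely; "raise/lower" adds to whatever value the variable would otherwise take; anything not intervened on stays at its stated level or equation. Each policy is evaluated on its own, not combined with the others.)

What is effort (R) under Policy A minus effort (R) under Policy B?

Policy A (M := 144, F := 184):
  M = 144
  E = 64
  F = 184
  C = 41 − 3·144 + 3·64 − 4·184 = -935
  R = 300 + 4·144 − 4·184 − 3·(-935) = 2945
Policy B (M − 6):
  M = 87 − 6 = 81
  E = 64
  F = 176 + 5·64 = 496
  C = 41 − 3·81 + 3·64 − 4·496 = -1994
  R = 300 + 4·81 − 4·496 − 3·(-1994) = 4622
R: 2945 − 4622 = -1677

-1677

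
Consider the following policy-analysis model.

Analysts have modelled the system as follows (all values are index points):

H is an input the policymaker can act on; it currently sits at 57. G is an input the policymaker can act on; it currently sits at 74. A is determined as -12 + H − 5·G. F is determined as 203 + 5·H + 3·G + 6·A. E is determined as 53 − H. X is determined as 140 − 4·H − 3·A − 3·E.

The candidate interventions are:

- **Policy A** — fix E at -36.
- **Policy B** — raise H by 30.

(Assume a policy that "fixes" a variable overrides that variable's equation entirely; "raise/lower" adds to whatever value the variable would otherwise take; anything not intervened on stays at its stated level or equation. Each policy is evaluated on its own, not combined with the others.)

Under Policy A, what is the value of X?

995

Policy A (E := -36):
  H = 57
  G = 74
  A = -12 + 57 − 5·74 = -325
  E = -36
  X = 140 − 4·57 − 3·(-325) − 3·(-36) = 995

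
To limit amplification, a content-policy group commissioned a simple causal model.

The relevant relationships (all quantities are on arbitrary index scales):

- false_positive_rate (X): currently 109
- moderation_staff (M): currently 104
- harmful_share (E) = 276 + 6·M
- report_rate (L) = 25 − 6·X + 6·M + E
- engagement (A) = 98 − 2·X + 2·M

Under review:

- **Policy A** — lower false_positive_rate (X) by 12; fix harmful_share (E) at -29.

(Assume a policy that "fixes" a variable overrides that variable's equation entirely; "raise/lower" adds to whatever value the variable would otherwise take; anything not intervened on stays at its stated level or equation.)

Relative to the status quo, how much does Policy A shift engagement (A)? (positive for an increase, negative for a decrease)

Baseline:
  X = 109
  M = 104
  A = 98 − 2·109 + 2·104 = 88
Policy A (X − 12, E := -29):
  X = 109 − 12 = 97
  M = 104
  A = 98 − 2·97 + 2·104 = 112
Change in A: 112 − 88 = 24

24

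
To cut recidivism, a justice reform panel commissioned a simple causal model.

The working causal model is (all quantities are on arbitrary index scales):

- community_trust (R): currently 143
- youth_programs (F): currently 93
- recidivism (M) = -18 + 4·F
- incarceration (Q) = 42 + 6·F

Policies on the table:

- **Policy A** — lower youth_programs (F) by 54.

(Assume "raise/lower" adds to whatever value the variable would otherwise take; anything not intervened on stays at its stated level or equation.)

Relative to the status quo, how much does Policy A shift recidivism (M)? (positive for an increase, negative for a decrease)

Baseline:
  F = 93
  M = -18 + 4·93 = 354
Policy A (F − 54):
  F = 93 − 54 = 39
  M = -18 + 4·39 = 138
Change in M: 138 − 354 = -216

-216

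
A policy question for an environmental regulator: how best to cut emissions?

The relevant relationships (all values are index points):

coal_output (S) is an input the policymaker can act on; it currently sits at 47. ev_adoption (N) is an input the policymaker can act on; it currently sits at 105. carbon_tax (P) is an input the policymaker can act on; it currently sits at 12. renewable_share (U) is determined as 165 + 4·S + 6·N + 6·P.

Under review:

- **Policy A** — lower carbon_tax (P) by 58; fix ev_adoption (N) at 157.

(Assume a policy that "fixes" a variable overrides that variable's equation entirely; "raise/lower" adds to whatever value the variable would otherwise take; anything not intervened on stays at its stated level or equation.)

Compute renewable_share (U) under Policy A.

1019

Policy A (P − 58, N := 157):
  S = 47
  N = 157
  P = 12 − 58 = -46
  U = 165 + 4·47 + 6·157 + 6·(-46) = 1019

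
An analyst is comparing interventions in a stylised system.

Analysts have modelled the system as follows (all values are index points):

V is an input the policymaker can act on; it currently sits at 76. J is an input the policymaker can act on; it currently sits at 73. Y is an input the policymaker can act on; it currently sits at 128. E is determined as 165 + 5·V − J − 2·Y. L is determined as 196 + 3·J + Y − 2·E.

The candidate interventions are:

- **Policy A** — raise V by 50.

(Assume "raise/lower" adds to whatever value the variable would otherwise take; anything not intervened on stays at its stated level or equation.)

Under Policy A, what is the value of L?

Policy A (V + 50):
  V = 76 + 50 = 126
  J = 73
  Y = 128
  E = 165 + 5·126 − 73 − 2·128 = 466
  L = 196 + 3·73 + 128 − 2·466 = -389

-389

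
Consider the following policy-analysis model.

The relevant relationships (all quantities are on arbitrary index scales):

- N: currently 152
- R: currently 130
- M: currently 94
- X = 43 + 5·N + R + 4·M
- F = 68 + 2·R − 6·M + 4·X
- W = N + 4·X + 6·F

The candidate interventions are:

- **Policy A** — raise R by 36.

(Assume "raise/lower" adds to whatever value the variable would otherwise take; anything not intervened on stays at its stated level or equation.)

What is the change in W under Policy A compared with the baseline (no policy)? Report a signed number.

Baseline:
  N = 152
  R = 130
  M = 94
  X = 43 + 5·152 + 130 + 4·94 = 1309
  F = 68 + 2·130 − 6·94 + 4·1309 = 5000
  W = 0 + 152 + 4·1309 + 6·5000 = 35388
Policy A (R + 36):
  N = 152
  R = 130 + 36 = 166
  M = 94
  X = 43 + 5·152 + 166 + 4·94 = 1345
  F = 68 + 2·166 − 6·94 + 4·1345 = 5216
  W = 0 + 152 + 4·1345 + 6·5216 = 36828
Change in W: 36828 − 35388 = 1440

1440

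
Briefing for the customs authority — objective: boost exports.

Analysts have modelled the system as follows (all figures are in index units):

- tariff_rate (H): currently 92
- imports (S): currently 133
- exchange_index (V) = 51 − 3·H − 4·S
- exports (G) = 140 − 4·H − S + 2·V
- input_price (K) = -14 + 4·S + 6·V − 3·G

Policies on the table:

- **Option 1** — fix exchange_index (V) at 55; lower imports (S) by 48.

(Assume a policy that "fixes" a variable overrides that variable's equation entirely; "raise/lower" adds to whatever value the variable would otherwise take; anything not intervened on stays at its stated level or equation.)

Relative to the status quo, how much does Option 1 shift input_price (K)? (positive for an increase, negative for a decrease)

Baseline:
  H = 92
  S = 133
  V = 51 − 3·92 − 4·133 = -757
  G = 140 − 4·92 − 133 + 2·(-757) = -1875
  K = -14 + 4·133 + 6·(-757) − 3·(-1875) = 1601
Option 1 (V := 55, S − 48):
  H = 92
  S = 133 − 48 = 85
  V = 55
  G = 140 − 4·92 − 85 + 2·55 = -203
  K = -14 + 4·85 + 6·55 − 3·(-203) = 1265
Change in K: 1265 − 1601 = -336

-336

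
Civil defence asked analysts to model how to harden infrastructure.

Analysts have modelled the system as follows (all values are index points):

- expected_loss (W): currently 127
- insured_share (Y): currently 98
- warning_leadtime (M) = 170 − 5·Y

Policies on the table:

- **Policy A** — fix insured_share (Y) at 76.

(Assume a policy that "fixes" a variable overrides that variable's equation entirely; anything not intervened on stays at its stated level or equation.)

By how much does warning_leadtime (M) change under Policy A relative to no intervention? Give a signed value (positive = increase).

Baseline:
  Y = 98
  M = 170 − 5·98 = -320
Policy A (Y := 76):
  Y = 76
  M = 170 − 5·76 = -210
Change in M: -210 − (-320) = 110

110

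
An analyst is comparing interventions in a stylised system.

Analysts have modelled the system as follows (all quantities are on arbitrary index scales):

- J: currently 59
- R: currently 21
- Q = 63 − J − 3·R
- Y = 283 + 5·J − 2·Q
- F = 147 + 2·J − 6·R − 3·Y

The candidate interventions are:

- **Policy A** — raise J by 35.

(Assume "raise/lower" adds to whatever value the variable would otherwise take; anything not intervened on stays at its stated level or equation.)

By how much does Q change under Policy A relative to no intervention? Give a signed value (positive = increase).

Baseline:
  J = 59
  R = 21
  Q = 63 − 59 − 3·21 = -59
Policy A (J + 35):
  J = 59 + 35 = 94
  R = 21
  Q = 63 − 94 − 3·21 = -94
Change in Q: -94 − (-59) = -35

-35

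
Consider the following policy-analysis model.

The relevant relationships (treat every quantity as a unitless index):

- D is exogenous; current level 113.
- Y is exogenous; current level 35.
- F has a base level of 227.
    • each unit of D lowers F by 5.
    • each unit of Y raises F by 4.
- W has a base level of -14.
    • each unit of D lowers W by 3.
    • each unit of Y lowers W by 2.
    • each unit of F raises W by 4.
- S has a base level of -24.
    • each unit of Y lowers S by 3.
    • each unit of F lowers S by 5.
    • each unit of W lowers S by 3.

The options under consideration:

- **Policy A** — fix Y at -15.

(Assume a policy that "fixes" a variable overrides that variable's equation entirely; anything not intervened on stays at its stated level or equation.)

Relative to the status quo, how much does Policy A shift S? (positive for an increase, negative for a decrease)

Baseline:
  D = 113
  Y = 35
  F = 227 − 5·113 + 4·35 = -198
  W = -14 − 3·113 − 2·35 + 4·(-198) = -1215
  S = -24 − 3·35 − 5·(-198) − 3·(-1215) = 4506
Policy A (Y := -15):
  D = 113
  Y = -15
  F = 227 − 5·113 + 4·(-15) = -398
  W = -14 − 3·113 − 2·(-15) + 4·(-398) = -1915
  S = -24 − 3·(-15) − 5·(-398) − 3·(-1915) = 7756
Change in S: 7756 − 4506 = 3250

3250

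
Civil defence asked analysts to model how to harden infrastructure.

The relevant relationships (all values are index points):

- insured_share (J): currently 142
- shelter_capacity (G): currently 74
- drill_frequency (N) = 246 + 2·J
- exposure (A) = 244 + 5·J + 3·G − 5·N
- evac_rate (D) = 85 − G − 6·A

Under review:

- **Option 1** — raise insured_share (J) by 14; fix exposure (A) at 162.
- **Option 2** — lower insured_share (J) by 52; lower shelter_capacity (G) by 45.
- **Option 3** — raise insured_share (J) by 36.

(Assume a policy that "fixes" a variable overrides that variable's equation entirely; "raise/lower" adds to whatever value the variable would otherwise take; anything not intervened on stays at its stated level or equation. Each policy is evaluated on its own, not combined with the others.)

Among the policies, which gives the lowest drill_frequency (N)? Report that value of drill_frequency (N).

Option 1 (J + 14, A := 162):
  J = 142 + 14 = 156
  N = 246 + 2·156 = 558
Option 2 (J − 52, G − 45):
  J = 142 − 52 = 90
  N = 246 + 2·90 = 426
Option 3 (J + 36):
  J = 142 + 36 = 178
  N = 246 + 2·178 = 602
Comparing — Option 1: N=558, Option 2: N=426, Option 3: N=602. Lowest is 426 (Option 2).

426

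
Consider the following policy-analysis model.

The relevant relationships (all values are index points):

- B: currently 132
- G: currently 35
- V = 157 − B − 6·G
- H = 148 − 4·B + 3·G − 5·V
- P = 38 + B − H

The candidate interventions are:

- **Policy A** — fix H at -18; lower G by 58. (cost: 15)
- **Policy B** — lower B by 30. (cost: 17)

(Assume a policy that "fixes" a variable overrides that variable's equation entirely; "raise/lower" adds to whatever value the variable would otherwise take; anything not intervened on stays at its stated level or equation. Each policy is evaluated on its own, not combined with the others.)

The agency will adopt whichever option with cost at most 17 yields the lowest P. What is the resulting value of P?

-480

Policy A (H := -18, G − 58):
  B = 132
  G = 35 − 58 = -23
  V = 157 − 132 − 6·(-23) = 163
  H = -18
  P = 38 + 132 − (-18) = 188
Policy B (B − 30):
  B = 132 − 30 = 102
  G = 35
  V = 157 − 102 − 6·35 = -155
  H = 148 − 4·102 + 3·35 − 5·(-155) = 620
  P = 38 + 102 − 620 = -480
Comparing — Policy A: P=188, Policy B: P=-480. Lowest is -480 (Policy B).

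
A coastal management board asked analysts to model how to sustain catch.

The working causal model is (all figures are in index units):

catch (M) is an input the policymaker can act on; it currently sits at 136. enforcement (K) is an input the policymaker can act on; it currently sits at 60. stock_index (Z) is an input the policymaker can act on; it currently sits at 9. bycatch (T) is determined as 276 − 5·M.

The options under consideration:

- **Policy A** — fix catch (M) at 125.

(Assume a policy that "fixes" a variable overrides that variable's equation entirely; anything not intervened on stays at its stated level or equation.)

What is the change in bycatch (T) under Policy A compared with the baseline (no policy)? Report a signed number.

Baseline:
  M = 136
  T = 276 − 5·136 = -404
Policy A (M := 125):
  M = 125
  T = 276 − 5·125 = -349
Change in T: -349 − (-404) = 55

55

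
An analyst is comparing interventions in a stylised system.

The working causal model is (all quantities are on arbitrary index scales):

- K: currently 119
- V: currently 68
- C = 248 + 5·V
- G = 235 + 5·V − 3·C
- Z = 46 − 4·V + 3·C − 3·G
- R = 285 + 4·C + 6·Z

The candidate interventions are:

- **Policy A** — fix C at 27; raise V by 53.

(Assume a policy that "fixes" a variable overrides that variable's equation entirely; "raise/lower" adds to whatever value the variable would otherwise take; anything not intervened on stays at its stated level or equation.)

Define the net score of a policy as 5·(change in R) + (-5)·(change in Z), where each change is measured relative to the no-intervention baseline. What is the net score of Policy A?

Baseline:
  V = 68
  C = 248 + 5·68 = 588
  G = 235 + 5·68 − 3·588 = -1189
  Z = 46 − 4·68 + 3·588 − 3·(-1189) = 5105
  R = 285 + 4·588 + 6·5105 = 33267
Policy A (C := 27, V + 53):
  V = 68 + 53 = 121
  C = 27
  G = 235 + 5·121 − 3·27 = 759
  Z = 46 − 4·121 + 3·27 − 3·759 = -2634
  R = 285 + 4·27 + 6·(-2634) = -15411
ΔR = -15411 − 33267 = -48678; ΔZ = -2634 − 5105 = -7739
Score = 5·(-48678) + (-5)·(-7739) = -204695

-204695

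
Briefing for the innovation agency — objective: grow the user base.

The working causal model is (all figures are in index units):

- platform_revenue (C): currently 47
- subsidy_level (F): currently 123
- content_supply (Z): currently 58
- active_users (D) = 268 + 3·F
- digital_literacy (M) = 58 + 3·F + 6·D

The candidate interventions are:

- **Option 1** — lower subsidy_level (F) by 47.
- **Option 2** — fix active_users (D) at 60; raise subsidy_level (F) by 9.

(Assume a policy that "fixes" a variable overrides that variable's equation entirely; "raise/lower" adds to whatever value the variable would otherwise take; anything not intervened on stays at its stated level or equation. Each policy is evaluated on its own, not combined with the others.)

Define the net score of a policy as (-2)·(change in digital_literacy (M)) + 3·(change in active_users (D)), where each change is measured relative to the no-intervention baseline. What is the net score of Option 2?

5139

Baseline:
  F = 123
  D = 268 + 3·123 = 637
  M = 58 + 3·123 + 6·637 = 4249
Option 2 (D := 60, F + 9):
  F = 123 + 9 = 132
  D = 60
  M = 58 + 3·132 + 6·60 = 814
ΔM = 814 − 4249 = -3435; ΔD = 60 − 637 = -577
Score = (-2)·(-3435) + 3·(-577) = 5139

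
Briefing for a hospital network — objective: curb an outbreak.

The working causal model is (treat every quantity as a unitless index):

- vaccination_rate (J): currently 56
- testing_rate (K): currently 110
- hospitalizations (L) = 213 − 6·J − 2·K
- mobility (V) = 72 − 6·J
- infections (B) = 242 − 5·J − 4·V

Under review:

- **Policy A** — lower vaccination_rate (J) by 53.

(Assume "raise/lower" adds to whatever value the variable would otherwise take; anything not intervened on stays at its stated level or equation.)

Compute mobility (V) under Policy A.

54

Policy A (J − 53):
  J = 56 − 53 = 3
  V = 72 − 6·3 = 54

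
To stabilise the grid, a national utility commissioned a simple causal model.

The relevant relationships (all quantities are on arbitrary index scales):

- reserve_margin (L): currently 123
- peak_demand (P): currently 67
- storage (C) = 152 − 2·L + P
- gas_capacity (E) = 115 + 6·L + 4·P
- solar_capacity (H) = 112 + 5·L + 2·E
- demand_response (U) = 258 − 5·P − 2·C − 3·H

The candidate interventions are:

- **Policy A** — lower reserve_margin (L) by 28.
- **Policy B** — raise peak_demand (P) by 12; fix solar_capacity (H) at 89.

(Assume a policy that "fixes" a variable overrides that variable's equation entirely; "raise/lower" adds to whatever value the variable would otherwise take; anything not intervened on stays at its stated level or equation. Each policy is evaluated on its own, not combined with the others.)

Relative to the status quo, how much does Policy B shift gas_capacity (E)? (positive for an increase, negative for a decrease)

48

Baseline:
  L = 123
  P = 67
  E = 115 + 6·123 + 4·67 = 1121
Policy B (P + 12, H := 89):
  L = 123
  P = 67 + 12 = 79
  E = 115 + 6·123 + 4·79 = 1169
Change in E: 1169 − 1121 = 48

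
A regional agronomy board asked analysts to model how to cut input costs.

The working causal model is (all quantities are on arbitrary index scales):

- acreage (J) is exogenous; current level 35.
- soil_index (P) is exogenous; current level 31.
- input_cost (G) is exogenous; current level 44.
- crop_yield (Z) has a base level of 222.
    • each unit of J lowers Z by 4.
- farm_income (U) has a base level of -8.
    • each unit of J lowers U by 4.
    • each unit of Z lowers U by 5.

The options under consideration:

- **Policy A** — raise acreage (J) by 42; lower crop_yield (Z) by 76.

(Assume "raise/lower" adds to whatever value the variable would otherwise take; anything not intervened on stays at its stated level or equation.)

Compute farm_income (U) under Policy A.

Policy A (J + 42, Z − 76):
  J = 35 + 42 = 77
  Z = 222 − 4·77 (−76 from intervention) = -162
  U = -8 − 4·77 − 5·(-162) = 494

494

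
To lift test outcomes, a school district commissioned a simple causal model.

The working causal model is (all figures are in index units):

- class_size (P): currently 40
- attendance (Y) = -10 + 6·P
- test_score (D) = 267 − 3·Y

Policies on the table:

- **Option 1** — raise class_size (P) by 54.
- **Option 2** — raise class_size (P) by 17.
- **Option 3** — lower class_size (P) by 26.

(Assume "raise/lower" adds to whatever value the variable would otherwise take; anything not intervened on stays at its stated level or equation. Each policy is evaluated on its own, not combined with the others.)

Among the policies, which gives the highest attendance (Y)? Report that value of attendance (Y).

554

Option 1 (P + 54):
  P = 40 + 54 = 94
  Y = -10 + 6·94 = 554
Option 2 (P + 17):
  P = 40 + 17 = 57
  Y = -10 + 6·57 = 332
Option 3 (P − 26):
  P = 40 − 26 = 14
  Y = -10 + 6·14 = 74
Comparing — Option 1: Y=554, Option 2: Y=332, Option 3: Y=74. Highest is 554 (Option 1).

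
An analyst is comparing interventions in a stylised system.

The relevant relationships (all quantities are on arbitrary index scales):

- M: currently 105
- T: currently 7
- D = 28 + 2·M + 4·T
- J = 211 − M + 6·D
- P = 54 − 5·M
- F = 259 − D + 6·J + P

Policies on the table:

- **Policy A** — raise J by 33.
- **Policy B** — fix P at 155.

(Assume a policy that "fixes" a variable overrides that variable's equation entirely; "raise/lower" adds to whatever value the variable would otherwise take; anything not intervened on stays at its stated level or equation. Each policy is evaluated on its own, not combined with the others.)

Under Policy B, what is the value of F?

10360

Policy B (P := 155):
  M = 105
  T = 7
  D = 28 + 2·105 + 4·7 = 266
  J = 211 − 105 + 6·266 = 1702
  P = 155
  F = 259 − 266 + 6·1702 + 155 = 10360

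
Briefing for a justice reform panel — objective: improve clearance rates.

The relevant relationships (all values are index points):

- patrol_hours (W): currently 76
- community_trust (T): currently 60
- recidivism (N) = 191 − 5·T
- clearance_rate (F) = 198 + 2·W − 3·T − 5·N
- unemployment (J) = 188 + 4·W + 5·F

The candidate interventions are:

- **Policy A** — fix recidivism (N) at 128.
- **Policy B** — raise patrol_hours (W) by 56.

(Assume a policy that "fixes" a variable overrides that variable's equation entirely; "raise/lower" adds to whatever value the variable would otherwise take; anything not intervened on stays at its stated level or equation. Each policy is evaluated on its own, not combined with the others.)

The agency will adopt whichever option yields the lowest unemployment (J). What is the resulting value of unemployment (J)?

-1858

Policy A (N := 128):
  W = 76
  T = 60
  N = 128
  F = 198 + 2·76 − 3·60 − 5·128 = -470
  J = 188 + 4·76 + 5·(-470) = -1858
Policy B (W + 56):
  W = 76 + 56 = 132
  T = 60
  N = 191 − 5·60 = -109
  F = 198 + 2·132 − 3·60 − 5·(-109) = 827
  J = 188 + 4·132 + 5·827 = 4851
Comparing — Policy A: J=-1858, Policy B: J=4851. Lowest is -1858 (Policy A).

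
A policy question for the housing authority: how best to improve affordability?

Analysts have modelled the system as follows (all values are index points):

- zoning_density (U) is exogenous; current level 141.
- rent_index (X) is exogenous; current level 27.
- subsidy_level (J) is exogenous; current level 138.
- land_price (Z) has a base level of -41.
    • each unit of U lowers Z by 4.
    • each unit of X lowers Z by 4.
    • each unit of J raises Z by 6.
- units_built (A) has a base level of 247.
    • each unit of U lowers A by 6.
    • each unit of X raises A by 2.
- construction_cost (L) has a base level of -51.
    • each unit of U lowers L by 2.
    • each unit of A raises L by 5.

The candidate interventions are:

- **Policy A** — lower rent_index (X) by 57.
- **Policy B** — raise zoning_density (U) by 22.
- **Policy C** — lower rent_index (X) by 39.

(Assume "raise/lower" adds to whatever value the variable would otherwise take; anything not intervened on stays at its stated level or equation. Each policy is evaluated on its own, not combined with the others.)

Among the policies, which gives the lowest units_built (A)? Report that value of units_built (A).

-677

Policy A (X − 57):
  U = 141
  X = 27 − 57 = -30
  A = 247 − 6·141 + 2·(-30) = -659
Policy B (U + 22):
  U = 141 + 22 = 163
  X = 27
  A = 247 − 6·163 + 2·27 = -677
Policy C (X − 39):
  U = 141
  X = 27 − 39 = -12
  A = 247 − 6·141 + 2·(-12) = -623
Comparing — Policy A: A=-659, Policy B: A=-677, Policy C: A=-623. Lowest is -677 (Policy B).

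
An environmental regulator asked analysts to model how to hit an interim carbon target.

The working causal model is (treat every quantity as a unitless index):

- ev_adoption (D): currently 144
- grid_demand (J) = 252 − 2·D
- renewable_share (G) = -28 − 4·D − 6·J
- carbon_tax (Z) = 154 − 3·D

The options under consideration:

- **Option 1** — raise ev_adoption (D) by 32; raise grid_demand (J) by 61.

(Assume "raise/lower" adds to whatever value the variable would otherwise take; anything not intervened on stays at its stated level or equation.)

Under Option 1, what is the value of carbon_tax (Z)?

-374

Option 1 (D + 32, J + 61):
  D = 144 + 32 = 176
  Z = 154 − 3·176 = -374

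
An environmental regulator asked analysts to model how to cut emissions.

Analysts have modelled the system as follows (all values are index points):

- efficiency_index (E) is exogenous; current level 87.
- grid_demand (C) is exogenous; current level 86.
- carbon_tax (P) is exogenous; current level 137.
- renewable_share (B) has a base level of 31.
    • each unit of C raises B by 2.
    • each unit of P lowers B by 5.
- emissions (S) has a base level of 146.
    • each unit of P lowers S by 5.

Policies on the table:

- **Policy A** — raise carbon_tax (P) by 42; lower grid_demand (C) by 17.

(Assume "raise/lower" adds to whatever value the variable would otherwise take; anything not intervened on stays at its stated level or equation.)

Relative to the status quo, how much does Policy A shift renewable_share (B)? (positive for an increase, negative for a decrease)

Baseline:
  C = 86
  P = 137
  B = 31 + 2·86 − 5·137 = -482
Policy A (P + 42, C − 17):
  C = 86 − 17 = 69
  P = 137 + 42 = 179
  B = 31 + 2·69 − 5·179 = -726
Change in B: -726 − (-482) = -244

-244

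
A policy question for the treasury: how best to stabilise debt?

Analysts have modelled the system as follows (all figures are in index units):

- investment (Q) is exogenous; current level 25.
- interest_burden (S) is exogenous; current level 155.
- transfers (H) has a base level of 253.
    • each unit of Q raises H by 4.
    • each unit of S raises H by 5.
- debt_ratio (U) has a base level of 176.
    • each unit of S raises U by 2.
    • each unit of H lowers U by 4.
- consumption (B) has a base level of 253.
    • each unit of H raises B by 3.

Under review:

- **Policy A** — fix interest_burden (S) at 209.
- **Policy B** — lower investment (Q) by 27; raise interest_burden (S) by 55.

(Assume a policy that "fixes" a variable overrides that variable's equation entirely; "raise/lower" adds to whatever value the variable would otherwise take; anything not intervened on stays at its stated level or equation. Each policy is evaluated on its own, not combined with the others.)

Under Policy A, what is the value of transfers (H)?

Policy A (S := 209):
  Q = 25
  S = 209
  H = 253 + 4·25 + 5·209 = 1398

1398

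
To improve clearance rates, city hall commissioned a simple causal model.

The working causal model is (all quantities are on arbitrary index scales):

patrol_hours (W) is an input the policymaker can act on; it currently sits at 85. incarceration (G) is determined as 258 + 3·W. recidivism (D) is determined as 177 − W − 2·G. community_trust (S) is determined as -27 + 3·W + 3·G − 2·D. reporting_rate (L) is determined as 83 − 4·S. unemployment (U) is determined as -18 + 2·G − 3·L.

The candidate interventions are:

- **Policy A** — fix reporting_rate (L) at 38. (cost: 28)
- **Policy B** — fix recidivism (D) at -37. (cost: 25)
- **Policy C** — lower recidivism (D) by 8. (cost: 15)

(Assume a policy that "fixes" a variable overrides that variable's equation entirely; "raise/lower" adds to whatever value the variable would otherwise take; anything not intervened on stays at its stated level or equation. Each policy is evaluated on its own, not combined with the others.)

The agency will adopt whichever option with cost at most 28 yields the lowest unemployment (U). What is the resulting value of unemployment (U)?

894

Policy A (L := 38):
  W = 85
  G = 258 + 3·85 = 513
  D = 177 − 85 − 2·513 = -934
  S = -27 + 3·85 + 3·513 − 2·(-934) = 3635
  L = 38
  U = -18 + 2·513 − 3·38 = 894
Policy B (D := -37):
  W = 85
  G = 258 + 3·85 = 513
  D = -37
  S = -27 + 3·85 + 3·513 − 2·(-37) = 1841
  L = 83 − 4·1841 = -7281
  U = -18 + 2·513 − 3·(-7281) = 22851
Policy C (D − 8):
  W = 85
  G = 258 + 3·85 = 513
  D = 177 − 85 − 2·513 (−8 from intervention) = -942
  S = -27 + 3·85 + 3·513 − 2·(-942) = 3651
  L = 83 − 4·3651 = -14521
  U = -18 + 2·513 − 3·(-14521) = 44571
Comparing — Policy A: U=894, Policy B: U=22851, Policy C: U=44571. Lowest is 894 (Policy A).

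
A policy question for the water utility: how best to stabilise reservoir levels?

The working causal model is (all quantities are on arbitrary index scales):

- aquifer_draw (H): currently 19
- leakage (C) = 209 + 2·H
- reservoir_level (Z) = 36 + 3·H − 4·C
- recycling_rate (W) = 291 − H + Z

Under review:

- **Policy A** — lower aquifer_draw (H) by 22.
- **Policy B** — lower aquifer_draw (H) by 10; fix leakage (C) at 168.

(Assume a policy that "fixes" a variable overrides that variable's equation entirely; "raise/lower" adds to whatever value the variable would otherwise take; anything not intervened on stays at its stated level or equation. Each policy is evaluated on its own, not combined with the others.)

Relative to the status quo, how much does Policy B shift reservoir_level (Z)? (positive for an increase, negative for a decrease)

286

Baseline:
  H = 19
  C = 209 + 2·19 = 247
  Z = 36 + 3·19 − 4·247 = -895
Policy B (H − 10, C := 168):
  H = 19 − 10 = 9
  C = 168
  Z = 36 + 3·9 − 4·168 = -609
Change in Z: -609 − (-895) = 286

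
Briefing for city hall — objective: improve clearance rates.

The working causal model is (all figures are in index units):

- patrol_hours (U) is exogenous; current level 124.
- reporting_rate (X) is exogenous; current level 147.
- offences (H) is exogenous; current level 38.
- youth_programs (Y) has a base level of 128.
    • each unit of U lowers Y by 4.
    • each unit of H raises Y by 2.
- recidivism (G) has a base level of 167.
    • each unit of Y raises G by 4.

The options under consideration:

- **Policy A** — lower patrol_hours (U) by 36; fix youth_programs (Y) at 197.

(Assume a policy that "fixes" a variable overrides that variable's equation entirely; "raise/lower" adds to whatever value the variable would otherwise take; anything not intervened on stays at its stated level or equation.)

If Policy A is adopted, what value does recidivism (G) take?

Policy A (U − 36, Y := 197):
  U = 124 − 36 = 88
  H = 38
  Y = 197
  G = 167 + 4·197 = 955

955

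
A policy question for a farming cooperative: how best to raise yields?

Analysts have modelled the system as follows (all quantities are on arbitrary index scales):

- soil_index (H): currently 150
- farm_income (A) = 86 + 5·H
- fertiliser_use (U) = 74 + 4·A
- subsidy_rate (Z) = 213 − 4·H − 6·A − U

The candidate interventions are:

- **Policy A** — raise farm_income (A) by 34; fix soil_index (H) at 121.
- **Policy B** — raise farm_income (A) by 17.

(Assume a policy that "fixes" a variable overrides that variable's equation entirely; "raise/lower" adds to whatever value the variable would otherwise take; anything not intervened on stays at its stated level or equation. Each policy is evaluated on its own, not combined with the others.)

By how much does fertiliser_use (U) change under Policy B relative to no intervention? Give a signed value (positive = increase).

68

Baseline:
  H = 150
  A = 86 + 5·150 = 836
  U = 74 + 4·836 = 3418
Policy B (A + 17):
  H = 150
  A = 86 + 5·150 (+17 from intervention) = 853
  U = 74 + 4·853 = 3486
Change in U: 3486 − 3418 = 68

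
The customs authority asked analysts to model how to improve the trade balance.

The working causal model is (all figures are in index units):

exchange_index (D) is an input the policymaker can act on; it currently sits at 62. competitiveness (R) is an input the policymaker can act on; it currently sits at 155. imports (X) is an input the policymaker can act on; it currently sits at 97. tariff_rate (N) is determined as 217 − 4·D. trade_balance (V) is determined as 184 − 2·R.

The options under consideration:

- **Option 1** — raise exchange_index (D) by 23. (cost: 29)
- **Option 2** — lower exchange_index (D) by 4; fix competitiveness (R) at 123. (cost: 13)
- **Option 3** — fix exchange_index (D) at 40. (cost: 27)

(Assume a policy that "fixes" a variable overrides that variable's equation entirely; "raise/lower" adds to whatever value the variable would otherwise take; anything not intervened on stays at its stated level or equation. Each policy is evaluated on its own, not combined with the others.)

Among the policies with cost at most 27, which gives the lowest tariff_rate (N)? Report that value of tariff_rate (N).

Option 2 (D − 4, R := 123):
  D = 62 − 4 = 58
  N = 217 − 4·58 = -15
Option 3 (D := 40):
  D = 40
  N = 217 − 4·40 = 57
Comparing — Option 2: N=-15, Option 3: N=57. Lowest is -15 (Option 2).

-15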